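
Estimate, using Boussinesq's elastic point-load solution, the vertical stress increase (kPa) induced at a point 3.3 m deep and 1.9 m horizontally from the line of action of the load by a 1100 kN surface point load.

Boussinesq vertical stress below a point load on an elastic half-space:
Δσ_z = 3P/(2πz²) · [1 + (r/z)²]^(−5/2)
r/z = 1.9/3.3 = 0.57576; [1+(r/z)²]^(−5/2) = 0.48882.
Δσ_z = 3×1100/(2π×3.3²) × 0.48882 = 48.229 × 0.48882 = 23.58 kPa

Δσ_z ≈ 23.6 kPa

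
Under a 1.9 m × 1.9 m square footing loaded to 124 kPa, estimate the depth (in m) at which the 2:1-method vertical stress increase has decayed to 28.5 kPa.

z ≈ 2.06 m

2:1 spreading — at depth z the loaded area has grown by z in each plan dimension:
qB²/(B+z)² = Δσ_z ⇒ z = B(√(q/Δσ_z) − 1) = 1.9×(√(124/28.5) − 1) = 2.063 m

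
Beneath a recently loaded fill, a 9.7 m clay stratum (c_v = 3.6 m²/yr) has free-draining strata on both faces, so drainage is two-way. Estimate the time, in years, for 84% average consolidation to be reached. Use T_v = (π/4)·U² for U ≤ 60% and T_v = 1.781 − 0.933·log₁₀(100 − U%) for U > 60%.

Drainage path length: H_d = H/2 = 4.85 m (double drainage).
U > 60%: T_v = 1.781 − 0.933·log₁₀(100 − 84) = 0.65756.
t = T_v·H_d²/c_v = 0.65756×4.85²/3.6 = 4.297 years.

t ≈ 4.3 years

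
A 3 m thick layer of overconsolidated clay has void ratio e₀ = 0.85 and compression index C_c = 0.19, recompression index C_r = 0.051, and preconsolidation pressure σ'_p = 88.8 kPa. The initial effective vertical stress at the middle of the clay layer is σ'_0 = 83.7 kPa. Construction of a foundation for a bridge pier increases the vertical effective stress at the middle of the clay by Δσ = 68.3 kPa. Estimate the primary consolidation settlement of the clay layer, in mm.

Final effective stress: σ'_f = 83.7 + 68.3 = 152 kPa.
σ'_f = 152 > σ'_p = 88.8 kPa, so the stress path crosses the preconsolidation pressure — recompression up to σ'_p, then virgin compression beyond:
S_c = H/(1+e₀)·[C_r·log₁₀(σ'_p/σ'_0) + C_c·log₁₀(σ'_f/σ'_p)]
    = 3/1.85 × [0.051×log₁₀(88.8/83.7) + 0.19×log₁₀(152/88.8)]
    = 1.6216 × [0.0013101 + 0.044352] = 0.07405 m

S_c ≈ 74 mm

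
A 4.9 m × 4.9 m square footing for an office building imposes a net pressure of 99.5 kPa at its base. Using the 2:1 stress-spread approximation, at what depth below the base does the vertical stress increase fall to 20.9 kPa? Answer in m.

z ≈ 5.79 m

2:1 spreading — at depth z the loaded area has grown by z in each plan dimension:
qB²/(B+z)² = Δσ_z ⇒ z = B(√(q/Δσ_z) − 1) = 4.9×(√(99.5/20.9) − 1) = 5.791 m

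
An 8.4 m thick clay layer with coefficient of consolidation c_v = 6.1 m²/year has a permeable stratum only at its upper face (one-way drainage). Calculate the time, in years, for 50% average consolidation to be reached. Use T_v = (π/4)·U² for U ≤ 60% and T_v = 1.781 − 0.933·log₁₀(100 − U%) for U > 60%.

Drainage path length: H_d = H = 8.4 m (single drainage).
U ≤ 60%: T_v = (π/4)·U² = (π/4)×0.5² = 0.19635.
t = T_v·H_d²/c_v = 0.19635×8.4²/6.1 = 2.271 years.

t ≈ 2.27 years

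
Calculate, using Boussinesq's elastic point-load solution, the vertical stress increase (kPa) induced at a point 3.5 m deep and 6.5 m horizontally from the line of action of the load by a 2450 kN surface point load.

Boussinesq vertical stress below a point load on an elastic half-space:
Δσ_z = 3P/(2πz²) · [1 + (r/z)²]^(−5/2)
r/z = 6.5/3.5 = 1.8571; [1+(r/z)²]^(−5/2) = 0.023952.
Δσ_z = 3×2450/(2π×3.5²) × 0.023952 = 95.493 × 0.023952 = 2.287 kPa

Δσ_z ≈ 2.29 kPa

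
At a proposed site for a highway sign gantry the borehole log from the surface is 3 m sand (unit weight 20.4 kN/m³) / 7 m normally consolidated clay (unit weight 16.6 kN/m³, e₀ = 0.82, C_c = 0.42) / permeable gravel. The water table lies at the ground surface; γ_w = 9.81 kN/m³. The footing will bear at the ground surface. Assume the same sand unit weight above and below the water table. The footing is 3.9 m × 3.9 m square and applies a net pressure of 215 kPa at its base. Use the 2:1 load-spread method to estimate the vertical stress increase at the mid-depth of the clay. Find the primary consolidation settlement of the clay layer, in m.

S_c ≈ 0.305 m

Mid-depth of clay below the ground surface: z = 3 + 7/2 = 6.5 m.
Total vertical stress at mid-clay: σ_v = 20.4×3 + 16.6×3.5 = 119.3 kPa.
Pore pressure: u = 9.81×(6.5 − 0) = 63.765 kPa.
Initial effective stress: σ'_0 = σ_v − u = 119.3 − 63.765 = 55.535 kPa.
Stress increase at mid-clay by the 2:1 spreading method:
Δσ = qBL/((B+z)(L+z)) = 215×3.9×3.9/((3.9+6.5)(3.9+6.5)) = 30.234 kPa
Final effective stress: σ'_f = σ'_0 + Δσ = 55.535 + 30.234 = 85.769 kPa.
Normally consolidated clay, so the full stress increment lies on the virgin compression line:
S_c = C_c·H/(1+e₀)·log₁₀(σ'_f/σ'_0) = 0.42×7/(1+0.82)×log₁₀(85.769/55.535)
    = 1.6154 × 0.18876 = 0.3049 m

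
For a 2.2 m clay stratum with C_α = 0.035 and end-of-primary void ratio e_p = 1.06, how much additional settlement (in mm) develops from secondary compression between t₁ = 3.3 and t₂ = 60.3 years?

Secondary compression: S_s = C_α·H/(1+e_p)·log₁₀(t₂/t₁)
S_s = 0.035×2.2/(1+1.06)×log₁₀(60.3/3.3)
    = 0.03738 × 1.262 = 0.04716 m

S_s ≈ 47.2 mm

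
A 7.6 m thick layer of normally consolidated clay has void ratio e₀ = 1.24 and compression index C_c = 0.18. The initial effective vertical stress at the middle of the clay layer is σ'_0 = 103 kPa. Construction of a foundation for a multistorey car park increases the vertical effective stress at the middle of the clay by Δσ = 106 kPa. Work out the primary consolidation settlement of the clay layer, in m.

Final effective stress: σ'_f = σ'_0 + Δσ = 103 + 106 = 209 kPa.
Normally consolidated clay, so the full stress increment lies on the virgin compression line:
S_c = C_c·H/(1+e₀)·log₁₀(σ'_f/σ'_0) = 0.18×7.6/(1+1.24)×log₁₀(209/103)
    = 0.61071 × 0.30731 = 0.1877 m

S_c ≈ 0.188 m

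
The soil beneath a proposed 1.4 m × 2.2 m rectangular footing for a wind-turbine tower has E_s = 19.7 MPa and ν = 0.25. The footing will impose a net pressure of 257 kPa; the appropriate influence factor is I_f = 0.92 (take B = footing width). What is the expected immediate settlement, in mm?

S_e ≈ 15.8 mm

Immediate (elastic) settlement: S_e = q·B·(1−ν²)/E_s · I_f.
E_s = 19.7 MPa = 19700 kPa.
S_e = 257 × 1.4 × (1 − 0.25²) / 19700 × 0.92
    = 257 × 1.4 × 0.9375 / 19700 × 0.92
    = 0.01575 m = 15.75 mm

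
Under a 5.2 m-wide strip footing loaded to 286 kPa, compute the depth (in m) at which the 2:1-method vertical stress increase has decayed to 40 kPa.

2:1 spreading — at depth z the loaded area has grown by z in each plan dimension:
qB/(B+z) = Δσ_z ⇒ z = qB/Δσ_z − B = 286×5.2/40 − 5.2 = 31.98 m

z ≈ 32 m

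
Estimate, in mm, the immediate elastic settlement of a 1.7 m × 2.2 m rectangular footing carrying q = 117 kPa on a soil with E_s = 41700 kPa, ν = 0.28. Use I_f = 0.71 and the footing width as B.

Immediate (elastic) settlement: S_e = q·B·(1−ν²)/E_s · I_f.
S_e = 117 × 1.7 × (1 − 0.28²) / 41700 × 0.71
    = 117 × 1.7 × 0.9216 / 41700 × 0.71
    = 0.003121 m = 3.121 mm

S_e ≈ 3.12 mm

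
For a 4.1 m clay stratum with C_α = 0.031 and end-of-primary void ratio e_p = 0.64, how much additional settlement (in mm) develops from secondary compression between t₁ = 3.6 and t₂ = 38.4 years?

S_s ≈ 79.7 mm

Secondary compression: S_s = C_α·H/(1+e_p)·log₁₀(t₂/t₁)
S_s = 0.031×4.1/(1+0.64)×log₁₀(38.4/3.6)
    = 0.0775 × 1.028 = 0.07967 m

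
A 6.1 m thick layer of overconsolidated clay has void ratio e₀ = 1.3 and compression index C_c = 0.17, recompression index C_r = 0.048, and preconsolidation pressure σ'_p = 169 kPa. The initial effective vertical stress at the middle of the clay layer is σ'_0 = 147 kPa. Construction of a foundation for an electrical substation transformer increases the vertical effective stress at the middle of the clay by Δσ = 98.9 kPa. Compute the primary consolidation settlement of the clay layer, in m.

S_c ≈ 0.0811 m

Final effective stress: σ'_f = 147 + 98.9 = 245.9 kPa.
σ'_f = 245.9 > σ'_p = 169 kPa, so the stress path crosses the preconsolidation pressure — recompression up to σ'_p, then virgin compression beyond:
S_c = H/(1+e₀)·[C_r·log₁₀(σ'_p/σ'_0) + C_c·log₁₀(σ'_f/σ'_p)]
    = 6.1/2.3 × [0.048×log₁₀(169/147) + 0.17×log₁₀(245.9/169)]
    = 2.6522 × [0.0029073 + 0.027688] = 0.08114 m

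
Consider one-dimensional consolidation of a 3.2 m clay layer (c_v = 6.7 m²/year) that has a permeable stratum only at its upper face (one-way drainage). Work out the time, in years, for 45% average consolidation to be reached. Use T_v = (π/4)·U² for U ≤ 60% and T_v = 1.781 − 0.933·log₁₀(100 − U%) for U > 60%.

t ≈ 0.243 years

Drainage path length: H_d = H = 3.2 m (single drainage).
U ≤ 60%: T_v = (π/4)·U² = (π/4)×0.45² = 0.15904.
t = T_v·H_d²/c_v = 0.15904×3.2²/6.7 = 0.2431 years.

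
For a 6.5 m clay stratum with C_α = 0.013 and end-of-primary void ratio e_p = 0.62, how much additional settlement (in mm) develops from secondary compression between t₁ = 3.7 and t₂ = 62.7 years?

S_s ≈ 64.1 mm

Secondary compression: S_s = C_α·H/(1+e_p)·log₁₀(t₂/t₁)
S_s = 0.013×6.5/(1+0.62)×log₁₀(62.7/3.7)
    = 0.05216 × 1.229 = 0.06411 m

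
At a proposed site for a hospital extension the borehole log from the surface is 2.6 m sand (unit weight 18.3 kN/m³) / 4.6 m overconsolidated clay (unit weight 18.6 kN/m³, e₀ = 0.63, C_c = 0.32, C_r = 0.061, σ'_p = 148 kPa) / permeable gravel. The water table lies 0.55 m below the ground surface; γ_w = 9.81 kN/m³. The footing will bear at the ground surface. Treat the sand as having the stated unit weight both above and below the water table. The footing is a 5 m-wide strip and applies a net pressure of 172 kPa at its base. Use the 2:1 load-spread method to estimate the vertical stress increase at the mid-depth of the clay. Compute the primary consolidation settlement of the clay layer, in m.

Mid-depth of clay below the ground surface: z = 2.6 + 4.6/2 = 4.9 m.
Total vertical stress at mid-clay: σ_v = 18.3×2.6 + 18.6×2.3 = 90.36 kPa.
Pore pressure: u = 9.81×(4.9 − 0.55) = 42.673 kPa.
Initial effective stress: σ'_0 = σ_v − u = 90.36 − 42.673 = 47.687 kPa.
Stress increase at mid-clay by the 2:1 spreading method:
Δσ = qB/(B+z) = 172×5/(5+4.9) = 86.869 kPa
Final effective stress: σ'_f = 47.687 + 86.869 = 134.56 kPa.
σ'_f = 134.56 ≤ σ'_p = 148 kPa, so the clay remains overconsolidated and only the recompression index applies:
S_c = C_r·H/(1+e₀)·log₁₀(σ'_f/σ'_0) = 0.061×4.6/1.63×log₁₀(134.56/47.687)
    = 0.17215 × 0.45052 = 0.07756 m

S_c ≈ 0.0776 m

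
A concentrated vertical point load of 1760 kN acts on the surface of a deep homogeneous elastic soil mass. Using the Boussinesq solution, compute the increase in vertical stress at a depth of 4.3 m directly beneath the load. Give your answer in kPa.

Δσ_z ≈ 45.4 kPa

Boussinesq vertical stress below a point load on an elastic half-space:
Δσ_z = 3P/(2πz²) · [1 + (r/z)²]^(−5/2)
r/z = 0/4.3 = 0; [1+(r/z)²]^(−5/2) = 1.
Δσ_z = 3×1760/(2π×4.3²) × 1 = 45.448 × 1 = 45.45 kPa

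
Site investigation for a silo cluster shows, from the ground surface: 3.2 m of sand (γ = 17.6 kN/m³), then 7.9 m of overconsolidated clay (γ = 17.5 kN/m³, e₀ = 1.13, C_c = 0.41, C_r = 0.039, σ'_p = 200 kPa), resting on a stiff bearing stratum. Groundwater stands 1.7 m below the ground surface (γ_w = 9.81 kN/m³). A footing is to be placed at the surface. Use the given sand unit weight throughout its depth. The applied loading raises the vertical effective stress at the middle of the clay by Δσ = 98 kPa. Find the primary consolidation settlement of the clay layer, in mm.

Mid-depth of clay below the ground surface: z = 3.2 + 7.9/2 = 7.15 m.
Total vertical stress at mid-clay: σ_v = 17.6×3.2 + 17.5×3.95 = 125.45 kPa.
Pore pressure: u = 9.81×(7.15 − 1.7) = 53.465 kPa.
Initial effective stress: σ'_0 = σ_v − u = 125.45 − 53.465 = 71.985 kPa.
Final effective stress: σ'_f = 71.985 + 98 = 169.99 kPa.
σ'_f = 169.99 ≤ σ'_p = 200 kPa, so the clay remains overconsolidated and only the recompression index applies:
S_c = C_r·H/(1+e₀)·log₁₀(σ'_f/σ'_0) = 0.039×7.9/2.13×log₁₀(169.99/71.985)
    = 0.14465 × 0.37318 = 0.05398 m

S_c ≈ 54 mm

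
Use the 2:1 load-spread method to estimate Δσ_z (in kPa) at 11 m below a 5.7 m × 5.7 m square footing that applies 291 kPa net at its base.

Δσ_z ≈ 33.9 kPa

By the 2:1 method the load spreads at 1 horizontal : 2 vertical, so at depth z the loaded area has grown by z in each plan dimension:
Δσ = qBL/((B+z)(L+z)) = 291×5.7×5.7/((5.7+11)(5.7+11)) = 33.901 kPa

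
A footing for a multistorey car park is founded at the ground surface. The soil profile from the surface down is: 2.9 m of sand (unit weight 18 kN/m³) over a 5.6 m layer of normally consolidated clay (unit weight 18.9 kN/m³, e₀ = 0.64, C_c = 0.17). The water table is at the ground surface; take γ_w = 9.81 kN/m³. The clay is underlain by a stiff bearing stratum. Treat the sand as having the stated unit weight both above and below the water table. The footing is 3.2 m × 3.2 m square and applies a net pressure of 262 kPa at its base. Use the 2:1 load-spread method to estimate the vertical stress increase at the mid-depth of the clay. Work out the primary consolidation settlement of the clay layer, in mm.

S_c ≈ 132 mm

Mid-depth of clay below the ground surface: z = 2.9 + 5.6/2 = 5.7 m.
Total vertical stress at mid-clay: σ_v = 18×2.9 + 18.9×2.8 = 105.12 kPa.
Pore pressure: u = 9.81×(5.7 − 0) = 55.917 kPa.
Initial effective stress: σ'_0 = σ_v − u = 105.12 − 55.917 = 49.203 kPa.
Stress increase at mid-clay by the 2:1 spreading method:
Δσ = qBL/((B+z)(L+z)) = 262×3.2×3.2/((3.2+5.7)(3.2+5.7)) = 33.87 kPa
Final effective stress: σ'_f = σ'_0 + Δσ = 49.203 + 33.87 = 83.073 kPa.
Normally consolidated clay, so the full stress increment lies on the virgin compression line:
S_c = C_c·H/(1+e₀)·log₁₀(σ'_f/σ'_0) = 0.17×5.6/(1+0.64)×log₁₀(83.073/49.203)
    = 0.58049 × 0.22747 = 0.132 m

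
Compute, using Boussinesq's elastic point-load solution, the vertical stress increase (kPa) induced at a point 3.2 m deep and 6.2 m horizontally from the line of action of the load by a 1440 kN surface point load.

Boussinesq vertical stress below a point load on an elastic half-space:
Δσ_z = 3P/(2πz²) · [1 + (r/z)²]^(−5/2)
r/z = 6.2/3.2 = 1.9375; [1+(r/z)²]^(−5/2) = 0.020294.
Δσ_z = 3×1440/(2π×3.2²) × 0.020294 = 67.143 × 0.020294 = 1.363 kPa

Δσ_z ≈ 1.36 kPa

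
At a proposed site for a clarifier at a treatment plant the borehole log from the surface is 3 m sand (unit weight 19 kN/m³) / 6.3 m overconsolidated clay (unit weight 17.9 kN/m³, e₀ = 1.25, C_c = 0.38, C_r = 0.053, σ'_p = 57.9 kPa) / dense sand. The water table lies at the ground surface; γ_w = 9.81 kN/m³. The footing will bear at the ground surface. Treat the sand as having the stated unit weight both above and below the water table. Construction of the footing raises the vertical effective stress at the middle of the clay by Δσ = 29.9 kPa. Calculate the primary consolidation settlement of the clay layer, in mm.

S_c ≈ 172 mm

Mid-depth of clay below the ground surface: z = 3 + 6.3/2 = 6.15 m.
Total vertical stress at mid-clay: σ_v = 19×3 + 17.9×3.15 = 113.38 kPa.
Pore pressure: u = 9.81×(6.15 − 0) = 60.332 kPa.
Initial effective stress: σ'_0 = σ_v − u = 113.38 − 60.332 = 53.048 kPa.
Final effective stress: σ'_f = 53.048 + 29.9 = 82.948 kPa.
σ'_f = 82.948 > σ'_p = 57.9 kPa, so the stress path crosses the preconsolidation pressure — recompression up to σ'_p, then virgin compression beyond:
S_c = H/(1+e₀)·[C_r·log₁₀(σ'_p/σ'_0) + C_c·log₁₀(σ'_f/σ'_p)]
    = 6.3/2.25 × [0.053×log₁₀(57.9/53.048) + 0.38×log₁₀(82.948/57.9)]
    = 2.8 × [0.0020145 + 0.059328] = 0.1718 m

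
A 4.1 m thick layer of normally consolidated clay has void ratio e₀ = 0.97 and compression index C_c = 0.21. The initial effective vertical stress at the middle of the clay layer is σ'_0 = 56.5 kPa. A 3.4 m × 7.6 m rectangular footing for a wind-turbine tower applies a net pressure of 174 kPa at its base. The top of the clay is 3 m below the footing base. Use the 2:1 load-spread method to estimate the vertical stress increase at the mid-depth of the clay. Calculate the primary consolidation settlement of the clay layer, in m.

Mid-depth of clay below the footing base: z = 3 + 4.1/2 = 5.05 m.
Stress increase at mid-clay by the 2:1 spreading method:
Δσ = qBL/((B+z)(L+z)) = 174×3.4×7.6/((3.4+5.05)(7.6+5.05)) = 42.062 kPa
Final effective stress: σ'_f = σ'_0 + Δσ = 56.5 + 42.062 = 98.562 kPa.
Normally consolidated clay, so the full stress increment lies on the virgin compression line:
S_c = C_c·H/(1+e₀)·log₁₀(σ'_f/σ'_0) = 0.21×4.1/(1+0.97)×log₁₀(98.562/56.5)
    = 0.43706 × 0.24166 = 0.1056 m

S_c ≈ 0.106 m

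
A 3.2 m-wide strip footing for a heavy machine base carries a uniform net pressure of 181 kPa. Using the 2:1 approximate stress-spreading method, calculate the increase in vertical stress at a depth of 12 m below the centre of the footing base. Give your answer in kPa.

Δσ_z ≈ 38.1 kPa

By the 2:1 method the load spreads at 1 horizontal : 2 vertical, so at depth z the loaded area has grown by z in each plan dimension:
Δσ = qB/(B+z) = 181×3.2/(3.2+12) = 38.105 kPa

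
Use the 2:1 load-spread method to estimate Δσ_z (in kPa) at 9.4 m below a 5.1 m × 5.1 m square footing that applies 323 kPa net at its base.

Δσ_z ≈ 40 kPa

By the 2:1 method the load spreads at 1 horizontal : 2 vertical, so at depth z the loaded area has grown by z in each plan dimension:
Δσ = qBL/((B+z)(L+z)) = 323×5.1×5.1/((5.1+9.4)(5.1+9.4)) = 39.958 kPa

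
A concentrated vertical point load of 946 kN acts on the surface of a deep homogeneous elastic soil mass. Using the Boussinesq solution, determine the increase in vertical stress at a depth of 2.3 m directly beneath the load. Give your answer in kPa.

Δσ_z ≈ 85.4 kPa

Boussinesq vertical stress below a point load on an elastic half-space:
Δσ_z = 3P/(2πz²) · [1 + (r/z)²]^(−5/2)
r/z = 0/2.3 = 0; [1+(r/z)²]^(−5/2) = 1.
Δσ_z = 3×946/(2π×2.3²) × 1 = 85.384 × 1 = 85.38 kPa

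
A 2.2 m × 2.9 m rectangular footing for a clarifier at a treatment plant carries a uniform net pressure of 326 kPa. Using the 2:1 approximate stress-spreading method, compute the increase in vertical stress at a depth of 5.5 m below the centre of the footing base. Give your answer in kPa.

Δσ_z ≈ 32.2 kPa

By the 2:1 method the load spreads at 1 horizontal : 2 vertical, so at depth z the loaded area has grown by z in each plan dimension:
Δσ = qBL/((B+z)(L+z)) = 326×2.2×2.9/((2.2+5.5)(2.9+5.5)) = 32.156 kPa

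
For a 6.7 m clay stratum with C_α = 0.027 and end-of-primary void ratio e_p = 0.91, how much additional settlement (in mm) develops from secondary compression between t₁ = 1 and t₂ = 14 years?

S_s ≈ 109 mm

Secondary compression: S_s = C_α·H/(1+e_p)·log₁₀(t₂/t₁)
S_s = 0.027×6.7/(1+0.91)×log₁₀(14/1)
    = 0.09471 × 1.146 = 0.1086 m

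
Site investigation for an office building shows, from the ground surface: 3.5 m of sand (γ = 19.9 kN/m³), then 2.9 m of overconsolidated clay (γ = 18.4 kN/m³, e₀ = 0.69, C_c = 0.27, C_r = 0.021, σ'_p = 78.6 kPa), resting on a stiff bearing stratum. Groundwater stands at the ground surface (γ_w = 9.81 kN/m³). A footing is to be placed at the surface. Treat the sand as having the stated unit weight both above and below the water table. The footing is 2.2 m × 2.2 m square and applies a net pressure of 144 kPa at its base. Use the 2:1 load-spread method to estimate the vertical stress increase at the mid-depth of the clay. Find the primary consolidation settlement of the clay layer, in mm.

S_c ≈ 3.93 mm

Mid-depth of clay below the ground surface: z = 3.5 + 2.9/2 = 4.95 m.
Total vertical stress at mid-clay: σ_v = 19.9×3.5 + 18.4×1.45 = 96.33 kPa.
Pore pressure: u = 9.81×(4.95 − 0) = 48.56 kPa.
Initial effective stress: σ'_0 = σ_v − u = 96.33 − 48.56 = 47.77 kPa.
Stress increase at mid-clay by the 2:1 spreading method:
Δσ = qBL/((B+z)(L+z)) = 144×2.2×2.2/((2.2+4.95)(2.2+4.95)) = 13.633 kPa
Final effective stress: σ'_f = 47.77 + 13.633 = 61.403 kPa.
σ'_f = 61.403 ≤ σ'_p = 78.6 kPa, so the clay remains overconsolidated and only the recompression index applies:
S_c = C_r·H/(1+e₀)·log₁₀(σ'_f/σ'_0) = 0.021×2.9/1.69×log₁₀(61.403/47.77)
    = 0.036036 × 0.10903 = 0.003929 m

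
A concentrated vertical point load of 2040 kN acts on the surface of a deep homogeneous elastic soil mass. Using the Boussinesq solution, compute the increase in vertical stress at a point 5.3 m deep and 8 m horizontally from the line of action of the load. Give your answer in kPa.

Δσ_z ≈ 1.78 kPa

Boussinesq vertical stress below a point load on an elastic half-space:
Δσ_z = 3P/(2πz²) · [1 + (r/z)²]^(−5/2)
r/z = 8/5.3 = 1.5094; [1+(r/z)²]^(−5/2) = 0.051386.
Δσ_z = 3×2040/(2π×5.3²) × 0.051386 = 34.675 × 0.051386 = 1.782 kPa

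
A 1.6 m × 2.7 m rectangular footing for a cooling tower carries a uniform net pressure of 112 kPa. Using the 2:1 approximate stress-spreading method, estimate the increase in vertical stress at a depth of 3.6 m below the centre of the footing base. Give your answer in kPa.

By the 2:1 method the load spreads at 1 horizontal : 2 vertical, so at depth z the loaded area has grown by z in each plan dimension:
Δσ = qBL/((B+z)(L+z)) = 112×1.6×2.7/((1.6+3.6)(2.7+3.6)) = 14.769 kPa

Δσ_z ≈ 14.8 kPa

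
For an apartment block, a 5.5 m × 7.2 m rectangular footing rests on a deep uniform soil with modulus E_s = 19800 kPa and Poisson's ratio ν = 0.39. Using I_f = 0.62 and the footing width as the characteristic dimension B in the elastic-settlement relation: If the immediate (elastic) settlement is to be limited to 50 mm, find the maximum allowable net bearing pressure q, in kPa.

q ≈ 342 kPa

S_e = q·B·(1−ν²)/E_s · I_f  ⇒  q = S_e·E_s / (B·(1−ν²)·I_f).
q = 0.05 × 19800 / (5.5 × 0.8479 × 0.62) = 342.4 kPa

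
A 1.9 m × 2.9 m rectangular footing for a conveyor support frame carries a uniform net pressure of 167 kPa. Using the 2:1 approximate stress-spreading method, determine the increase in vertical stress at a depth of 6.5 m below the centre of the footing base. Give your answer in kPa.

By the 2:1 method the load spreads at 1 horizontal : 2 vertical, so at depth z the loaded area has grown by z in each plan dimension:
Δσ = qBL/((B+z)(L+z)) = 167×1.9×2.9/((1.9+6.5)(2.9+6.5)) = 11.654 kPa

Δσ_z ≈ 11.7 kPa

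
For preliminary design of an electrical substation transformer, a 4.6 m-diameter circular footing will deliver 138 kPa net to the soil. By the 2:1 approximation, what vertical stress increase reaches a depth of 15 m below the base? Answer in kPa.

Δσ_z ≈ 7.6 kPa

By the 2:1 method the load spreads at 1 horizontal : 2 vertical, so at depth z the loaded area has grown by z in each plan dimension:
Δσ ≈ qD²/(D+z)² = 138×4.6²/(4.6+15)² = 7.6012 kPa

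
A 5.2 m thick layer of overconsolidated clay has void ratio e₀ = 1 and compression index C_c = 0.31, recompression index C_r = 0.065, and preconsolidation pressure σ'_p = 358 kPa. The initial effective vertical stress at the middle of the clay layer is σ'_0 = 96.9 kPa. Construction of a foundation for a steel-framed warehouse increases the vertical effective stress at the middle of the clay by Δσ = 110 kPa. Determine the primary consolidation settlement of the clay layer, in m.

S_c ≈ 0.0557 m

Final effective stress: σ'_f = 96.9 + 110 = 206.9 kPa.
σ'_f = 206.9 ≤ σ'_p = 358 kPa, so the clay remains overconsolidated and only the recompression index applies:
S_c = C_r·H/(1+e₀)·log₁₀(σ'_f/σ'_0) = 0.065×5.2/2×log₁₀(206.9/96.9)
    = 0.169 × 0.32944 = 0.05568 m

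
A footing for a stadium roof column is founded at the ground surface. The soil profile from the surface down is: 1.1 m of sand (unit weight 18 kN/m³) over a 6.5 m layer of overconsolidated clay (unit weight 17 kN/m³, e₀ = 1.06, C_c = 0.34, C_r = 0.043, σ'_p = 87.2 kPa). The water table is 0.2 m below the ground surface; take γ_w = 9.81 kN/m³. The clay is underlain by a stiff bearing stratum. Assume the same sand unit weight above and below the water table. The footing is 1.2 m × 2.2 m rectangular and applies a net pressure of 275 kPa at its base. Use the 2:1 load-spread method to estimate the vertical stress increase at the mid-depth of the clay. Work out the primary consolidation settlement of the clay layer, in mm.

S_c ≈ 27 mm

Mid-depth of clay below the ground surface: z = 1.1 + 6.5/2 = 4.35 m.
Total vertical stress at mid-clay: σ_v = 18×1.1 + 17×3.25 = 75.05 kPa.
Pore pressure: u = 9.81×(4.35 − 0.2) = 40.712 kPa.
Initial effective stress: σ'_0 = σ_v − u = 75.05 − 40.712 = 34.338 kPa.
Stress increase at mid-clay by the 2:1 spreading method:
Δσ = qBL/((B+z)(L+z)) = 275×1.2×2.2/((1.2+4.35)(2.2+4.35)) = 19.971 kPa
Final effective stress: σ'_f = 34.338 + 19.971 = 54.309 kPa.
σ'_f = 54.309 ≤ σ'_p = 87.2 kPa, so the clay remains overconsolidated and only the recompression index applies:
S_c = C_r·H/(1+e₀)·log₁₀(σ'_f/σ'_0) = 0.043×6.5/2.06×log₁₀(54.309/34.338)
    = 0.13568 × 0.1991 = 0.02701 m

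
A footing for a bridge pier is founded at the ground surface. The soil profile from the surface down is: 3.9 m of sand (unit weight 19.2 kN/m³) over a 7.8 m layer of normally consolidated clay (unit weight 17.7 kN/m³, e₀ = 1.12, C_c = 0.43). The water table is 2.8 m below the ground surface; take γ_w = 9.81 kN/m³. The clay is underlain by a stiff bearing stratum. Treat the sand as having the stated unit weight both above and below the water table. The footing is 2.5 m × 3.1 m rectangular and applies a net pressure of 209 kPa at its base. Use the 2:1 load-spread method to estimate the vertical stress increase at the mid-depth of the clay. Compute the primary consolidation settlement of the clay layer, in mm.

S_c ≈ 97.3 mm

Mid-depth of clay below the ground surface: z = 3.9 + 7.8/2 = 7.8 m.
Total vertical stress at mid-clay: σ_v = 19.2×3.9 + 17.7×3.9 = 143.91 kPa.
Pore pressure: u = 9.81×(7.8 − 2.8) = 49.05 kPa.
Initial effective stress: σ'_0 = σ_v − u = 143.91 − 49.05 = 94.86 kPa.
Stress increase at mid-clay by the 2:1 spreading method:
Δσ = qBL/((B+z)(L+z)) = 209×2.5×3.1/((2.5+7.8)(3.1+7.8)) = 14.427 kPa
Final effective stress: σ'_f = σ'_0 + Δσ = 94.86 + 14.427 = 109.29 kPa.
Normally consolidated clay, so the full stress increment lies on the virgin compression line:
S_c = C_c·H/(1+e₀)·log₁₀(σ'_f/σ'_0) = 0.43×7.8/(1+1.12)×log₁₀(109.29/94.86)
    = 1.5821 × 0.061497 = 0.09729 m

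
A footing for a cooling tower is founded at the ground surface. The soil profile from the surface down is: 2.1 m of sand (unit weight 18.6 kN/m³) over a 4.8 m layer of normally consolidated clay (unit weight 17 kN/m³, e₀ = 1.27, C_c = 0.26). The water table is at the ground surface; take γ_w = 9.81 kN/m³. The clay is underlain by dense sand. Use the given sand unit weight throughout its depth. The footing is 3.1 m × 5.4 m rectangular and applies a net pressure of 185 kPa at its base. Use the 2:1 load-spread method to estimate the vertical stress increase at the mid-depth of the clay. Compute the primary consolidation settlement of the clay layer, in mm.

S_c ≈ 183 mm

Mid-depth of clay below the ground surface: z = 2.1 + 4.8/2 = 4.5 m.
Total vertical stress at mid-clay: σ_v = 18.6×2.1 + 17×2.4 = 79.86 kPa.
Pore pressure: u = 9.81×(4.5 − 0) = 44.145 kPa.
Initial effective stress: σ'_0 = σ_v − u = 79.86 − 44.145 = 35.715 kPa.
Stress increase at mid-clay by the 2:1 spreading method:
Δσ = qBL/((B+z)(L+z)) = 185×3.1×5.4/((3.1+4.5)(5.4+4.5)) = 41.16 kPa
Final effective stress: σ'_f = σ'_0 + Δσ = 35.715 + 41.16 = 76.875 kPa.
Normally consolidated clay, so the full stress increment lies on the virgin compression line:
S_c = C_c·H/(1+e₀)·log₁₀(σ'_f/σ'_0) = 0.26×4.8/(1+1.27)×log₁₀(76.875/35.715)
    = 0.54978 × 0.33293 = 0.183 m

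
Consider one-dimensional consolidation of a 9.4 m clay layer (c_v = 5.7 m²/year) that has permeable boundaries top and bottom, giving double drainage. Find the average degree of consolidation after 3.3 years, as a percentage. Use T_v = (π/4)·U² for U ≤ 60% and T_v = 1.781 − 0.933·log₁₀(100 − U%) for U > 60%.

U ≈ 90.1 %

Drainage path length: H_d = H/2 = 4.7 m (double drainage).
T_v = c_v·t/H_d² = 5.7×3.3/4.7² = 0.85152.
T_v = 0.85152 corresponds to the U > 60% branch:
U = 1 − 10^((1.781 − T_v)/0.933)/100 = 0.9009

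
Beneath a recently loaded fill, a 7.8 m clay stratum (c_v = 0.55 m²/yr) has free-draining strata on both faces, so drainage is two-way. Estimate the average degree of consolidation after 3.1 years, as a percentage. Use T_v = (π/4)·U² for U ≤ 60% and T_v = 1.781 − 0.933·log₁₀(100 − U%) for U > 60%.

U ≈ 37.8 %

Drainage path length: H_d = H/2 = 3.9 m (double drainage).
T_v = c_v·t/H_d² = 0.55×3.1/3.9² = 0.1121.
T_v = 0.1121 corresponds to the U ≤ 60% branch:
U = √(4T_v/π) = 0.3778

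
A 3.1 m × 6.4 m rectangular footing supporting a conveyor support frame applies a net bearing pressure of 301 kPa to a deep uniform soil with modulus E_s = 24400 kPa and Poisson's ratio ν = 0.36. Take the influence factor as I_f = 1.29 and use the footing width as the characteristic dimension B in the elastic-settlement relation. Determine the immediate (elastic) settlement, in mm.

Immediate (elastic) settlement: S_e = q·B·(1−ν²)/E_s · I_f.
S_e = 301 × 3.1 × (1 − 0.36²) / 24400 × 1.29
    = 301 × 3.1 × 0.8704 / 24400 × 1.29
    = 0.04294 m = 42.94 mm

S_e ≈ 42.9 mm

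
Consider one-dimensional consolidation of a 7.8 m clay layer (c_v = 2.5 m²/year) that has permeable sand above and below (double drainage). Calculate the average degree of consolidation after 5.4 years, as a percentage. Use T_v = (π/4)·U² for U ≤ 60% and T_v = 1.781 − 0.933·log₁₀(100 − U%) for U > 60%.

Drainage path length: H_d = H/2 = 3.9 m (double drainage).
T_v = c_v·t/H_d² = 2.5×5.4/3.9² = 0.88757.
T_v = 0.88757 corresponds to the U > 60% branch:
U = 1 − 10^((1.781 − T_v)/0.933)/100 = 0.9093

U ≈ 90.9 %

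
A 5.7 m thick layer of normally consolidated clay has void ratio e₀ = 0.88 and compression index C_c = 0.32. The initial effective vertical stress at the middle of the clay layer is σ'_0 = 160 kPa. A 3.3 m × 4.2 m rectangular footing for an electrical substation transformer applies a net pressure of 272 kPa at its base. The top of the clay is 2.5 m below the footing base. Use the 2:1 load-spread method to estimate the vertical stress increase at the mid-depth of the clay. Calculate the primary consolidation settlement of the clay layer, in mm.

Mid-depth of clay below the footing base: z = 2.5 + 5.7/2 = 5.35 m.
Stress increase at mid-clay by the 2:1 spreading method:
Δσ = qBL/((B+z)(L+z)) = 272×3.3×4.2/((3.3+5.35)(4.2+5.35)) = 45.637 kPa
Final effective stress: σ'_f = σ'_0 + Δσ = 160 + 45.637 = 205.64 kPa.
Normally consolidated clay, so the full stress increment lies on the virgin compression line:
S_c = C_c·H/(1+e₀)·log₁₀(σ'_f/σ'_0) = 0.32×5.7/(1+0.88)×log₁₀(205.64/160)
    = 0.97021 × 0.10899 = 0.1057 m

S_c ≈ 106 mm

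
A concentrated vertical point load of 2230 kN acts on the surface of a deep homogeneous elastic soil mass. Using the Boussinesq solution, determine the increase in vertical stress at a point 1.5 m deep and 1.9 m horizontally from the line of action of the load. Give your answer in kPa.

Δσ_z ≈ 43.2 kPa

Boussinesq vertical stress below a point load on an elastic half-space:
Δσ_z = 3P/(2πz²) · [1 + (r/z)²]^(−5/2)
r/z = 1.9/1.5 = 1.2667; [1+(r/z)²]^(−5/2) = 0.091351.
Δσ_z = 3×2230/(2π×1.5²) × 0.091351 = 473.22 × 0.091351 = 43.23 kPa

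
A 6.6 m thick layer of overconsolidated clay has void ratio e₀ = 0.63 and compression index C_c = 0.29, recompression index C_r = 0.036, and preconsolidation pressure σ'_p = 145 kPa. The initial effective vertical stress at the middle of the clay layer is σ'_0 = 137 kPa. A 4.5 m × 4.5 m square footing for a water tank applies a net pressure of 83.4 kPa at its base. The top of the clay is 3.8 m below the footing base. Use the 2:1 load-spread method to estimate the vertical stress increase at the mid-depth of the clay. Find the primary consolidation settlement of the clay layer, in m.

S_c ≈ 0.0193 m

Mid-depth of clay below the footing base: z = 3.8 + 6.6/2 = 7.1 m.
Stress increase at mid-clay by the 2:1 spreading method:
Δσ = qBL/((B+z)(L+z)) = 83.4×4.5×4.5/((4.5+7.1)(4.5+7.1)) = 12.551 kPa
Final effective stress: σ'_f = 137 + 12.551 = 149.55 kPa.
σ'_f = 149.55 > σ'_p = 145 kPa, so the stress path crosses the preconsolidation pressure — recompression up to σ'_p, then virgin compression beyond:
S_c = H/(1+e₀)·[C_r·log₁₀(σ'_p/σ'_0) + C_c·log₁₀(σ'_f/σ'_p)]
    = 6.6/1.63 × [0.036×log₁₀(145/137) + 0.29×log₁₀(149.55/145)]
    = 4.0491 × [0.00088731 + 0.0038913] = 0.01935 m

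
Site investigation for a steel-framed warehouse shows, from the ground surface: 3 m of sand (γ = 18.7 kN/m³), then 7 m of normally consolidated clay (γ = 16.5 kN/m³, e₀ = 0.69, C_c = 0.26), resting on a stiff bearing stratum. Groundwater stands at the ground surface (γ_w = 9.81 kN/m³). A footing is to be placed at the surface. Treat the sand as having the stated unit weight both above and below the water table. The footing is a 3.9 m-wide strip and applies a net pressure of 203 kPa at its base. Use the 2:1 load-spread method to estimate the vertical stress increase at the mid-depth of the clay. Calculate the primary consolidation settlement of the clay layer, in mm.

Mid-depth of clay below the ground surface: z = 3 + 7/2 = 6.5 m.
Total vertical stress at mid-clay: σ_v = 18.7×3 + 16.5×3.5 = 113.85 kPa.
Pore pressure: u = 9.81×(6.5 − 0) = 63.765 kPa.
Initial effective stress: σ'_0 = σ_v − u = 113.85 − 63.765 = 50.085 kPa.
Stress increase at mid-clay by the 2:1 spreading method:
Δσ = qB/(B+z) = 203×3.9/(3.9+6.5) = 76.125 kPa
Final effective stress: σ'_f = σ'_0 + Δσ = 50.085 + 76.125 = 126.21 kPa.
Normally consolidated clay, so the full stress increment lies on the virgin compression line:
S_c = C_c·H/(1+e₀)·log₁₀(σ'_f/σ'_0) = 0.26×7/(1+0.69)×log₁₀(126.21/50.085)
    = 1.0769 × 0.40139 = 0.4323 m

S_c ≈ 432 mm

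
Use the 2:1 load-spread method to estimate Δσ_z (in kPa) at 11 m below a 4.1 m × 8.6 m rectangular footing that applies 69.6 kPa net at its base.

Δσ_z ≈ 8.29 kPa

By the 2:1 method the load spreads at 1 horizontal : 2 vertical, so at depth z the loaded area has grown by z in each plan dimension:
Δσ = qBL/((B+z)(L+z)) = 69.6×4.1×8.6/((4.1+11)(8.6+11)) = 8.292 kPa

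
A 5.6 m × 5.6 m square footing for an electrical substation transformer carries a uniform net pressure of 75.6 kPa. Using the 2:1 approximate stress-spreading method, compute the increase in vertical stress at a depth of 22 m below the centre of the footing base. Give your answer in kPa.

Δσ_z ≈ 3.11 kPa

By the 2:1 method the load spreads at 1 horizontal : 2 vertical, so at depth z the loaded area has grown by z in each plan dimension:
Δσ = qBL/((B+z)(L+z)) = 75.6×5.6×5.6/((5.6+22)(5.6+22)) = 3.1123 kPa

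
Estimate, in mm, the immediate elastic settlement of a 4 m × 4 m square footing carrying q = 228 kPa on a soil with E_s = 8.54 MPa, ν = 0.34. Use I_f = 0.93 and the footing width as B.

Immediate (elastic) settlement: S_e = q·B·(1−ν²)/E_s · I_f.
E_s = 8.54 MPa = 8540 kPa.
S_e = 228 × 4 × (1 − 0.34²) / 8540 × 0.93
    = 228 × 4 × 0.8844 / 8540 × 0.93
    = 0.08784 m = 87.84 mm

S_e ≈ 87.8 mm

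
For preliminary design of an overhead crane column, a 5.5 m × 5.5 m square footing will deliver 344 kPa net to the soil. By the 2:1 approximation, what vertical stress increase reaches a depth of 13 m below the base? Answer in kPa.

Δσ_z ≈ 30.4 kPa

By the 2:1 method the load spreads at 1 horizontal : 2 vertical, so at depth z the loaded area has grown by z in each plan dimension:
Δσ = qBL/((B+z)(L+z)) = 344×5.5×5.5/((5.5+13)(5.5+13)) = 30.405 kPa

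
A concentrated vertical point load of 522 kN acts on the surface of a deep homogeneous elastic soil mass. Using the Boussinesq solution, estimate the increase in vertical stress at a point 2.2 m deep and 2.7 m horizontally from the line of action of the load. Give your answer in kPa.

Boussinesq vertical stress below a point load on an elastic half-space:
Δσ_z = 3P/(2πz²) · [1 + (r/z)²]^(−5/2)
r/z = 2.7/2.2 = 1.2273; [1+(r/z)²]^(−5/2) = 0.10057.
Δσ_z = 3×522/(2π×2.2²) × 0.10057 = 51.495 × 0.10057 = 5.179 kPa

Δσ_z ≈ 5.18 kPa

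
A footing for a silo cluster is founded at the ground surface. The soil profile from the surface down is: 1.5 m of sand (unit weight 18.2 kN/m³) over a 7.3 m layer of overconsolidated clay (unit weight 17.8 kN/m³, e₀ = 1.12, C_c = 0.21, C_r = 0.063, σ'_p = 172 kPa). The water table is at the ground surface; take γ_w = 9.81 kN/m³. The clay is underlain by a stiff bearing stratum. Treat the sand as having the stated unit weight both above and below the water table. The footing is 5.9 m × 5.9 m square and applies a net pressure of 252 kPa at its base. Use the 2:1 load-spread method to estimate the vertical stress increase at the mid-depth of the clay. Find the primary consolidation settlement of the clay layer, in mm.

S_c ≈ 94.3 mm

Mid-depth of clay below the ground surface: z = 1.5 + 7.3/2 = 5.15 m.
Total vertical stress at mid-clay: σ_v = 18.2×1.5 + 17.8×3.65 = 92.27 kPa.
Pore pressure: u = 9.81×(5.15 − 0) = 50.522 kPa.
Initial effective stress: σ'_0 = σ_v − u = 92.27 − 50.522 = 41.748 kPa.
Stress increase at mid-clay by the 2:1 spreading method:
Δσ = qBL/((B+z)(L+z)) = 252×5.9×5.9/((5.9+5.15)(5.9+5.15)) = 71.842 kPa
Final effective stress: σ'_f = 41.748 + 71.842 = 113.59 kPa.
σ'_f = 113.59 ≤ σ'_p = 172 kPa, so the clay remains overconsolidated and only the recompression index applies:
S_c = C_r·H/(1+e₀)·log₁₀(σ'_f/σ'_0) = 0.063×7.3/2.12×log₁₀(113.59/41.748)
    = 0.21693 × 0.4347 = 0.0943 m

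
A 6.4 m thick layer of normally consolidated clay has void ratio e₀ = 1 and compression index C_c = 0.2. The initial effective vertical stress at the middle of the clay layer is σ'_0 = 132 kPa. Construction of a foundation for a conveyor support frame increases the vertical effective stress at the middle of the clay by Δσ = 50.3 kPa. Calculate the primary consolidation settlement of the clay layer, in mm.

S_c ≈ 89.7 mm

Final effective stress: σ'_f = σ'_0 + Δσ = 132 + 50.3 = 182.3 kPa.
Normally consolidated clay, so the full stress increment lies on the virgin compression line:
S_c = C_c·H/(1+e₀)·log₁₀(σ'_f/σ'_0) = 0.2×6.4/(1+1)×log₁₀(182.3/132)
    = 0.64 × 0.14021 = 0.08973 m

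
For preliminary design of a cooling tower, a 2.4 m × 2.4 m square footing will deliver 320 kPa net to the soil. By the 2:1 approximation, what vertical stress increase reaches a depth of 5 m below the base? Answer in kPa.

Δσ_z ≈ 33.7 kPa

By the 2:1 method the load spreads at 1 horizontal : 2 vertical, so at depth z the loaded area has grown by z in each plan dimension:
Δσ = qBL/((B+z)(L+z)) = 320×2.4×2.4/((2.4+5)(2.4+5)) = 33.66 kPa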